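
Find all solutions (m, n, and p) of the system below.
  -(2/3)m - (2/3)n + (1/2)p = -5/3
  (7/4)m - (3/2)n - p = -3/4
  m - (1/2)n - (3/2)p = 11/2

Row-reduce the augmented matrix:
R1 ← R1 / (-2/3).
R2 ← R2 − 7/4·R1.
R3 ← R3 − 1·R1.
R2 ← R2 / (-13/4).
R1 ← R1 − 1·R2.
R3 ← R3 + 3/2·R2.
R3 ← R3 / (-93/104).
R1 ← R1 + 17/26·R3.
R2 ← R2 + 5/52·R3.
Reading off the reduced rows gives m = -3, n = 1, p = -6.

m = -3, n = 1, p = -6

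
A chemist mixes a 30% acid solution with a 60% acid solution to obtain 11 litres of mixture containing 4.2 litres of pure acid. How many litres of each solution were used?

litres of solution A: 8, litres of solution B: 3

Let a = litres of solution A, b = litres of solution B.
  b + a = 11
  (3/10)a + (3/5)b = 21/5
Row-reduce the augmented matrix:
R2 ← R2 − 3/10·R1.
R2 ← R2 / (3/10).
R1 ← R1 − 1·R2.
Reading off the reduced rows gives a = 8, b = 3.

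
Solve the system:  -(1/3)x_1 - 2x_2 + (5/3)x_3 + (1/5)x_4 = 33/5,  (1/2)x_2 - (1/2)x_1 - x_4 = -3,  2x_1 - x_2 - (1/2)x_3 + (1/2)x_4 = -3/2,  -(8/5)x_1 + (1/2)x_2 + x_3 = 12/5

x_1 = -4, x_2 = -4, x_3 = -2, x_4 = 3

Row-reduce the augmented matrix:
R1 ← R1 / (-1/3).
R2 ← R2 + 1/2·R1.
R3 ← R3 − 2·R1.
R4 ← R4 + 8/5·R1.
R2 ← R2 / (7/2).
R1 ← R1 − 6·R2.
R3 ← R3 + 13·R2.
R4 ← R4 − 101/10·R2.
R3 ← R3 / (3/14).
R1 ← R1 + 5/7·R3.
R2 ← R2 + 5/7·R3.
R4 ← R4 − 3/14·R3.
R4 ← R4 / (148/25).
R1 ← R1 + 44/5·R4.
R2 ← R2 + 54/5·R4.
R3 ← R3 + 73/5·R4.
Reading off the reduced rows gives x_1 = -4, x_2 = -4, x_3 = -2, x_4 = 3.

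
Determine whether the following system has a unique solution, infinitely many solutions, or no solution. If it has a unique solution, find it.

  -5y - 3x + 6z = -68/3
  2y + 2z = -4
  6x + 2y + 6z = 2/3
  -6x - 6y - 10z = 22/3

Row-reduce the augmented matrix:
R1 ← R1 / (-3).
R3 ← R3 − 6·R1.
R4 ← R4 + 6·R1.
R2 ← R2 / (2).
R1 ← R1 − 5/3·R2.
R3 ← R3 + 8·R2.
R4 ← R4 − 4·R2.
R3 ← R3 / (26).
R1 ← R1 + 11/3·R3.
R2 ← R2 − 1·R3.
R4 ← R4 + 26·R3.
R4 reduces to 0 = 0, so the extra equation is consistent.
Reading off the reduced rows gives x = 7/3, y = 1/3, z = -7/3.

x = 7/3, y = 1/3, z = -7/3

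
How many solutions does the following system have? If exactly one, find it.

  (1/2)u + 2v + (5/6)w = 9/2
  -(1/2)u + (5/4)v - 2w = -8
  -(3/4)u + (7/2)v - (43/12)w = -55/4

Row-reduce:
R1 ← R1 / (1/2).
R2 ← R2 + 1/2·R1.
R3 ← R3 + 3/4·R1.
R2 ← R2 / (13/4).
R1 ← R1 − 4·R2.
R3 ← R3 − 13/2·R2.
Rank is 2 with 3 unknowns, leaving w free.

infinitely many solutions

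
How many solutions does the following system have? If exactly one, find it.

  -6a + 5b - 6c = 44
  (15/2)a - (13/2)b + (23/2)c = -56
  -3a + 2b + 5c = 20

infinitely many solutions

Row-reduce:
R1 ← R1 / (-6).
R2 ← R2 − 15/2·R1.
R3 ← R3 + 3·R1.
R2 ← R2 / (-1/4).
R1 ← R1 + 5/6·R2.
R3 ← R3 + 1/2·R2.
Rank is 2 with 3 unknowns, leaving c free.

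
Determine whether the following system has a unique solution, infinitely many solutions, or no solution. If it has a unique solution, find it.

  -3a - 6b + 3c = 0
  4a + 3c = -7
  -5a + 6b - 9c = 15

no solution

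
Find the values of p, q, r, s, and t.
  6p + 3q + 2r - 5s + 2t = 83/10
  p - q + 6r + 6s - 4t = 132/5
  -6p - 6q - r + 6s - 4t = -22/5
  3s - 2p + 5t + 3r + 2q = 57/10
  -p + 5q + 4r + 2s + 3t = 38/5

Row-reduce the augmented matrix:
R1 ← R1 / (6).
R2 ← R2 − 1·R1.
R3 ← R3 + 6·R1.
R4 ← R4 + 2·R1.
R5 ← R5 + 1·R1.
R2 ← R2 / (-3/2).
R1 ← R1 − 1/2·R2.
R3 ← R3 + 3·R2.
R4 ← R4 − 3·R2.
R5 ← R5 − 11/2·R2.
R3 ← R3 / (-31/3).
R1 ← R1 − 20/9·R3.
R2 ← R2 + 34/9·R3.
R4 ← R4 − 15·R3.
R5 ← R5 − 226/9·R3.
R4 ← R4 / (-105/31).
R1 ← R1 + 119/93·R4.
R2 ← R2 − 7/93·R4.
R3 ← R3 − 38/31·R4.
R5 ← R5 + 424/93·R4.
R5 ← R5 / (-187/35).
R1 ← R1 + 11/5·R5.
R2 ← R2 − 3/5·R5.
R3 ← R3 − 62/35·R5.
R4 ← R4 + 69/35·R5.
Reading off the reduced rows gives p = 3, q = 0, r = 7/5, s = 5/2, t = 0.

p = 3, q = 0, r = 7/5, s = 5/2, t = 0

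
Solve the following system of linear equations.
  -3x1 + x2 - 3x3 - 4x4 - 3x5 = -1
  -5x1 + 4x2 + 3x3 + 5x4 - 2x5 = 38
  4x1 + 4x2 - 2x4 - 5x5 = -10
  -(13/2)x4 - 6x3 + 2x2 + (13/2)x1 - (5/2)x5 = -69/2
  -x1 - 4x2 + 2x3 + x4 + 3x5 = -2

Row-reduce:
R1 ← R1 / (-3).
R2 ← R2 + 5·R1.
R3 ← R3 − 4·R1.
R4 ← R4 − 13/2·R1.
R5 ← R5 + 1·R1.
R2 ← R2 / (7/3).
R1 ← R1 + 1/3·R2.
R3 ← R3 − 16/3·R2.
R4 ← R4 − 25/6·R2.
R5 ← R5 + 13/3·R2.
R3 ← R3 / (-156/7).
R1 ← R1 − 15/7·R3.
R2 ← R2 − 24/7·R3.
R4 ← R4 + 375/14·R3.
R5 ← R5 − 125/7·R3.
R4 ← R4 / (253/52).
R1 ← R1 + 7/26·R4.
R2 ← R2 + 3/13·R4.
R3 ← R3 − 119/78·R4.
R5 ← R5 + 253/78·R4.
Row 5 reduces to 0 = 1/3, a contradiction. The system is inconsistent.

no solution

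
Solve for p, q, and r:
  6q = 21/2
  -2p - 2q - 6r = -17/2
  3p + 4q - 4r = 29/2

p = 5/2, q = 7/4, r = 0

Row-reduce the augmented matrix:
Swap R1 and R2.
R1 ← R1 / (-2).
R3 ← R3 − 3·R1.
R2 ← R2 / (6).
R1 ← R1 − 1·R2.
R3 ← R3 − 1·R2.
R3 ← R3 / (-13).
R1 ← R1 − 3·R3.
Reading off the reduced rows gives p = 5/2, q = 7/4, r = 0.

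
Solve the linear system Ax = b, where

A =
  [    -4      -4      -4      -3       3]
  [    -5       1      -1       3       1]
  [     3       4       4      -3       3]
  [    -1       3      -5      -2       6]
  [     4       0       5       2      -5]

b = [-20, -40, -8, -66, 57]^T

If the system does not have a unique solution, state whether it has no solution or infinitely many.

x_1 = 4, x_2 = -5, x_3 = 3, x_4 = -2, x_5 = -6

Row-reduce the augmented matrix:
R1 ← R1 / (-4).
R2 ← R2 + 5·R1.
R3 ← R3 − 3·R1.
R4 ← R4 + 1·R1.
R5 ← R5 − 4·R1.
R2 ← R2 / (6).
R1 ← R1 − 1·R2.
R3 ← R3 − 1·R2.
R4 ← R4 − 4·R2.
R5 ← R5 + 4·R2.
R3 ← R3 / (1/3).
R1 ← R1 − 1/3·R3.
R2 ← R2 − 2/3·R3.
R4 ← R4 + 20/3·R3.
R5 ← R5 − 11/3·R3.
R4 ← R4 / (-533/4).
R1 ← R1 − 6·R4.
R2 ← R2 − 111/8·R4.
R3 ← R3 + 153/8·R4.
R5 ← R5 − 589/8·R4.
R5 ← R5 / (197/533).
R1 ← R1 + 288/533·R5.
R2 ← R2 − 400/533·R5.
R3 ← R3 + 148/533·R5.
R4 ← R4 + 485/533·R5.
Reading off the reduced rows gives x_1 = 4, x_2 = -5, x_3 = 3, x_4 = -2, x_5 = -6.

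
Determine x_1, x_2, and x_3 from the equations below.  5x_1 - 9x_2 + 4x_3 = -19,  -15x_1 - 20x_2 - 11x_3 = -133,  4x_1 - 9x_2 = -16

Row-reduce the augmented matrix:
R1 ← R1 / (5).
R2 ← R2 + 15·R1.
R3 ← R3 − 4·R1.
R2 ← R2 / (-47).
R1 ← R1 + 9/5·R2.
R3 ← R3 + 9/5·R2.
R3 ← R3 / (-761/235).
R1 ← R1 − 179/235·R3.
R2 ← R2 + 1/47·R3.
Reading off the reduced rows gives x_1 = 5, x_2 = 4, x_3 = -2.

x_1 = 5, x_2 = 4, x_3 = -2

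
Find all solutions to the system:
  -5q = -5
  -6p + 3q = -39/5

p = 9/5, q = 1

Row-reduce the augmented matrix:
Swap R1 and R2.
R1 ← R1 / (-6).
R2 ← R2 / (-5).
R1 ← R1 + 1/2·R2.
Reading off the reduced rows gives p = 9/5, q = 1.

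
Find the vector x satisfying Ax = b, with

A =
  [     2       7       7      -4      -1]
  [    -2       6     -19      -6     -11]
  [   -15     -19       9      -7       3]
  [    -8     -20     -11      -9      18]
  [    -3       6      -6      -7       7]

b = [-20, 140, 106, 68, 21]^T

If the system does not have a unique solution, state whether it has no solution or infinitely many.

x_1 = -5, x_2 = -2, x_3 = -3, x_4 = -5, x_5 = -5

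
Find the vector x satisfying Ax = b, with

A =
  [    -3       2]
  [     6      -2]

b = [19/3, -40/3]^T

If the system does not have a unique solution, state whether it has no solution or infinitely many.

x_1 = -7/3, x_2 = -1/3

Row-reduce the augmented matrix:
R1 ← R1 / (-3).
R2 ← R2 − 6·R1.
R2 ← R2 / (2).
R1 ← R1 + 2/3·R2.
Reading off the reduced rows gives x_1 = -7/3, x_2 = -1/3.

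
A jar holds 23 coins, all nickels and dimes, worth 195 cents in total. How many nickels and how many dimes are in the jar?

Let n = nickels, d = dimes.
  n + d = 23
  5n + 10d = 195
From equation 1: n = 23 − d.
Substitute into equation 2 and solve: d = 16.
Then n = 7.

nickels: 7, dimes: 16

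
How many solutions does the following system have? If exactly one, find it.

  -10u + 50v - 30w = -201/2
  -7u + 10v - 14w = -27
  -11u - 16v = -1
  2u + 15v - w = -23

no solution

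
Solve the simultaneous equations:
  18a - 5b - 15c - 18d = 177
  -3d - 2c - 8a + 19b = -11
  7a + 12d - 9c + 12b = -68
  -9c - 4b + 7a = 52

Row-reduce the augmented matrix:
R1 ← R1 / (18).
R2 ← R2 + 8·R1.
R3 ← R3 − 7·R1.
R4 ← R4 − 7·R1.
R2 ← R2 / (151/9).
R1 ← R1 + 5/18·R2.
R3 ← R3 − 251/18·R2.
R4 ← R4 + 37/18·R2.
R3 ← R3 / (1219/302).
R1 ← R1 + 295/302·R3.
R2 ← R2 + 78/151·R3.
R4 ← R4 + 1277/302·R3.
R4 ← R4 / (42828/1219).
R1 ← R1 − 6861/1219·R4.
R2 ← R2 − 3591/1219·R4.
R3 ← R3 − 8499/1219·R4.
Reading off the reduced rows gives a = -2, b = -3, c = -6, d = -6.

a = -2, b = -3, c = -6, d = -6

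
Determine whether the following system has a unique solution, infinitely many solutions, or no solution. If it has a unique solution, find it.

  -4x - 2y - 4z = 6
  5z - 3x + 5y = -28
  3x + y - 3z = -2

x = 1, y = -5, z = 0

Row-reduce the augmented matrix:
R1 ← R1 / (-4).
R2 ← R2 + 3·R1.
R3 ← R3 − 3·R1.
R2 ← R2 / (13/2).
R1 ← R1 − 1/2·R2.
R3 ← R3 + 1/2·R2.
R3 ← R3 / (-70/13).
R1 ← R1 − 5/13·R3.
R2 ← R2 − 16/13·R3.
Reading off the reduced rows gives x = 1, y = -5, z = 0.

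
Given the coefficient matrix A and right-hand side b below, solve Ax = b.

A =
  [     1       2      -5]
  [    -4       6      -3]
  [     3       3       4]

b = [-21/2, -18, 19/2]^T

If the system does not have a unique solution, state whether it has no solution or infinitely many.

x_1 = 3/2, x_2 = -1, x_3 = 2

Row-reduce the augmented matrix:
R2 ← R2 + 4·R1.
R3 ← R3 − 3·R1.
R2 ← R2 / (14).
R1 ← R1 − 2·R2.
R3 ← R3 + 3·R2.
R3 ← R3 / (197/14).
R1 ← R1 + 12/7·R3.
R2 ← R2 + 23/14·R3.
Reading off the reduced rows gives x_1 = 3/2, x_2 = -1, x_3 = 2.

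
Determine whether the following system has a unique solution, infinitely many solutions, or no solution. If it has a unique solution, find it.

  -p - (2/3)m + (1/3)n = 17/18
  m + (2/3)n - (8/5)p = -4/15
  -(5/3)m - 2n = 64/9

Row-reduce the augmented matrix:
R1 ← R1 / (-2/3).
R2 ← R2 − 1·R1.
R3 ← R3 + 5/3·R1.
R2 ← R2 / (7/6).
R1 ← R1 + 1/2·R2.
R3 ← R3 + 17/6·R2.
R3 ← R3 / (-176/35).
R1 ← R1 − 6/35·R3.
R2 ← R2 + 93/35·R3.
Reading off the reduced rows gives m = -2/3, n = -3, p = -3/2.

m = -2/3, n = -3, p = -3/2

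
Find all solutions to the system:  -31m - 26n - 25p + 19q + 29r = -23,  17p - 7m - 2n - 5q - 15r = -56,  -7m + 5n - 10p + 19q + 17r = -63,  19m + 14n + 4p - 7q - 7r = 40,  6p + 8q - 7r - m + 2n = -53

no solution

Row-reduce:
R1 ← R1 / (-31).
R2 ← R2 + 7·R1.
R3 ← R3 + 7·R1.
R4 ← R4 − 19·R1.
R5 ← R5 + 1·R1.
R2 ← R2 / (120/31).
R1 ← R1 − 26/31·R2.
R3 ← R3 − 337/31·R2.
R4 ← R4 + 60/31·R2.
R5 ← R5 − 88/31·R2.
R3 ← R3 / (-1359/20).
R1 ← R1 + 41/10·R3.
R2 ← R2 − 117/20·R3.
R5 ← R5 + 49/5·R3.
Swap R4 and R5.
R4 ← R4 / (3767/453).
R1 ← R1 + 481/453·R4.
R2 ← R2 − 168/151·R4.
R3 ← R3 + 272/453·R4.
Row 5 reduces to 0 = 1/2, a contradiction. The system is inconsistent.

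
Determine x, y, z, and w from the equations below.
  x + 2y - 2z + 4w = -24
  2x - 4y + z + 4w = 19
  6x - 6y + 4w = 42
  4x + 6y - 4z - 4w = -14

Row-reduce the augmented matrix:
R2 ← R2 − 2·R1.
R3 ← R3 − 6·R1.
R4 ← R4 − 4·R1.
R2 ← R2 / (-8).
R1 ← R1 − 2·R2.
R3 ← R3 + 18·R2.
R4 ← R4 + 2·R2.
R3 ← R3 / (3/4).
R1 ← R1 + 3/4·R3.
R2 ← R2 + 5/8·R3.
R4 ← R4 − 11/4·R3.
R4 ← R4 / (64/3).
R1 ← R1 + 8·R4.
R2 ← R2 + 26/3·R4.
R3 ← R3 + 44/3·R4.
Reading off the reduced rows gives x = 4, y = -5, z = 3, w = -3.

x = 4, y = -5, z = 3, w = -3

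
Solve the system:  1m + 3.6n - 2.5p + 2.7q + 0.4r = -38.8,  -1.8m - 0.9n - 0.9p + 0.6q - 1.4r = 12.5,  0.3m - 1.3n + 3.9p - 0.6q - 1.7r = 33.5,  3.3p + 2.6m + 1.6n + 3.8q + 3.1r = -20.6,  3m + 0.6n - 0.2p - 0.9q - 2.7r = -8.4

m = -6, n = -3, p = 6, q = -2, r = -4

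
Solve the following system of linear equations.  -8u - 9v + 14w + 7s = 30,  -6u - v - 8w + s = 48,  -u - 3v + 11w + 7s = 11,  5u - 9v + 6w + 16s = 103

Row-reduce the augmented matrix:
R1 ← R1 / (-8).
R2 ← R2 + 6·R1.
R3 ← R3 + 1·R1.
R4 ← R4 − 5·R1.
R2 ← R2 / (23/4).
R1 ← R1 − 9/8·R2.
R3 ← R3 + 15/8·R2.
R4 ← R4 + 117/8·R2.
R3 ← R3 / (74/23).
R1 ← R1 − 43/23·R3.
R2 ← R2 + 74/23·R3.
R4 ← R4 + 743/23·R3.
R4 ← R4 / (4229/74).
R1 ← R1 + 207/74·R4.
R2 ← R2 − 4·R4.
R3 ← R3 − 109/74·R4.
Reading off the reduced rows gives u = -1, v = -4, w = -4, s = 6.

u = -1, v = -4, w = -4, s = 6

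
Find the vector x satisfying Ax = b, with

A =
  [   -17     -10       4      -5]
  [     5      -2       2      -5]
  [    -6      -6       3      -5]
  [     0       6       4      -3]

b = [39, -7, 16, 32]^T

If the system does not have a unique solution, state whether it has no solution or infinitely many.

Row-reduce:
R1 ← R1 / (-17).
R2 ← R2 − 5·R1.
R3 ← R3 + 6·R1.
R2 ← R2 / (-84/17).
R1 ← R1 − 10/17·R2.
R3 ← R3 + 42/17·R2.
R4 ← R4 − 6·R2.
Swap R3 and R4.
R3 ← R3 / (55/7).
R1 ← R1 − 1/7·R3.
R2 ← R2 + 9/14·R3.
Rank is 3 with 4 unknowns, leaving x_4 free.

infinitely many solutions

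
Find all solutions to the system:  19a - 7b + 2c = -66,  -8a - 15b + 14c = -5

Row-reduce:
R1 ← R1 / (19).
R2 ← R2 + 8·R1.
R2 ← R2 / (-341/19).
R1 ← R1 + 7/19·R2.
Rank is 2 with 3 unknowns, leaving c free.

infinitely many solutions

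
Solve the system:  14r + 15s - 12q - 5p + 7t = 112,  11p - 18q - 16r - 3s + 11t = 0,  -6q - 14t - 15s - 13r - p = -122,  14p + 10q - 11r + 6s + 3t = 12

Row-reduce:
R1 ← R1 / (-5).
R2 ← R2 − 11·R1.
R3 ← R3 + 1·R1.
R4 ← R4 − 14·R1.
R2 ← R2 / (-222/5).
R1 ← R1 − 12/5·R2.
R3 ← R3 + 18/5·R2.
R4 ← R4 + 118/5·R2.
R3 ← R3 / (-17).
R1 ← R1 + 2·R3.
R2 ← R2 + 1/3·R3.
R4 ← R4 − 61/3·R3.
R4 ← R4 / (4790/629).
R1 ← R1 − 645/629·R4.
R2 ← R2 + 173/629·R4.
R3 ← R3 − 756/629·R4.
Rank is 4 with 5 unknowns, leaving t free.

infinitely many solutions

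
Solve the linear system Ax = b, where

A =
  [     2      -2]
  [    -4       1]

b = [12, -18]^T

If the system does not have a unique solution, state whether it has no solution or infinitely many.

From equation 2: x_2 = -18 + 4·x_1.
Substitute into equation 1 and solve: x_1 = 4.
Then x_2 = -2.

x_1 = 4, x_2 = -2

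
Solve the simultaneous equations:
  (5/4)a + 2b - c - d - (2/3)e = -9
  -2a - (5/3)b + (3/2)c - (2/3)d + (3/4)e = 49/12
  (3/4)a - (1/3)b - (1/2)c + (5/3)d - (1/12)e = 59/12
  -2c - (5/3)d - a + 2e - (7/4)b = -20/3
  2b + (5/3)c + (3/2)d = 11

infinitely many solutions

Row-reduce:
R1 ← R1 / (5/4).
R2 ← R2 + 2·R1.
R3 ← R3 − 3/4·R1.
R4 ← R4 + 1·R1.
R2 ← R2 / (23/15).
R1 ← R1 − 8/5·R2.
R3 ← R3 + 23/15·R2.
R4 ← R4 + 3/20·R2.
R5 ← R5 − 2·R2.
Swap R3 and R4.
R3 ← R3 / (-517/184).
R1 ← R1 + 16/23·R3.
R2 ← R2 + 3/46·R3.
R5 ← R5 − 124/69·R3.
Swap R4 and R5.
R4 ← R4 / (25471/9306).
R1 ← R1 − 3460/1551·R4.
R2 ← R2 + 732/517·R4.
R3 ← R3 − 1484/1551·R4.
Rank is 4 with 5 unknowns, leaving e free.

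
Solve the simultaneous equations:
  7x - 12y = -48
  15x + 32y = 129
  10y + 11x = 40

no solution

Row-reduce:
R1 ← R1 / (7).
R2 ← R2 − 15·R1.
R3 ← R3 − 11·R1.
R2 ← R2 / (404/7).
R1 ← R1 + 12/7·R2.
R3 ← R3 − 202/7·R2.
Row 3 reduces to 0 = -1/2, a contradiction. The system is inconsistent.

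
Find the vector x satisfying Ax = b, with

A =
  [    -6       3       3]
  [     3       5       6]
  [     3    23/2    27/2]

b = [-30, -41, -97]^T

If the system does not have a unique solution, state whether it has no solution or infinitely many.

infinitely many solutions

Row-reduce:
R1 ← R1 / (-6).
R2 ← R2 − 3·R1.
R3 ← R3 − 3·R1.
R2 ← R2 / (13/2).
R1 ← R1 + 1/2·R2.
R3 ← R3 − 13·R2.
Rank is 2 with 3 unknowns, leaving x_3 free.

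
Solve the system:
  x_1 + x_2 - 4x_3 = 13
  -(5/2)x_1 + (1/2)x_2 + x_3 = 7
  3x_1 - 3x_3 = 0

no solution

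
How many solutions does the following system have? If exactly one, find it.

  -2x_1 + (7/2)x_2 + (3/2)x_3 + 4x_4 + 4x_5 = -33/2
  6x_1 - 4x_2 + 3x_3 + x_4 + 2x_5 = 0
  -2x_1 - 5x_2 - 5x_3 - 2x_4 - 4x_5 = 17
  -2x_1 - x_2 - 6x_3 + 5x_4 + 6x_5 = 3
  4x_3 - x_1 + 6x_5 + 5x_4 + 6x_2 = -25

Row-reduce:
R1 ← R1 / (-2).
R2 ← R2 − 6·R1.
R3 ← R3 + 2·R1.
R4 ← R4 + 2·R1.
R5 ← R5 + 1·R1.
R2 ← R2 / (13/2).
R1 ← R1 + 7/4·R2.
R3 ← R3 + 17/2·R2.
R4 ← R4 + 9/2·R2.
R5 ← R5 − 17/4·R2.
R3 ← R3 / (43/13).
R1 ← R1 − 33/26·R3.
R2 ← R2 − 15/13·R3.
R4 ← R4 + 30/13·R3.
R5 ← R5 + 43/26·R3.
R4 ← R4 / (760/43).
R1 ← R1 + 117/43·R4.
R2 ← R2 + 79/43·R4.
R3 ← R3 − 143/43·R4.
Rank is 4 with 5 unknowns, leaving x_5 free.

infinitely many solutions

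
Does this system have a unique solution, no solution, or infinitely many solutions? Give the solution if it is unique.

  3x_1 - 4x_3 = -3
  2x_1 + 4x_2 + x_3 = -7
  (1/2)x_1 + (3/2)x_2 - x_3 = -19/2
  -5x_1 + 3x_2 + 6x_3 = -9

Row-reduce:
R1 ← R1 / (3).
R2 ← R2 − 2·R1.
R3 ← R3 − 1/2·R1.
R4 ← R4 + 5·R1.
R2 ← R2 / (4).
R3 ← R3 − 3/2·R2.
R4 ← R4 − 3·R2.
R3 ← R3 / (-41/24).
R1 ← R1 + 4/3·R3.
R2 ← R2 − 11/12·R3.
R4 ← R4 + 41/12·R3.
Row 4 reduces to 0 = 4, a contradiction. The system is inconsistent.

no solution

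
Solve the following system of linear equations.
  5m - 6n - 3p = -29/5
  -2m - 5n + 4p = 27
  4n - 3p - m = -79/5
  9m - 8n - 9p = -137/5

m = -2, n = -11/5, p = 3

Row-reduce the augmented matrix:
R1 ← R1 / (5).
R2 ← R2 + 2·R1.
R3 ← R3 + 1·R1.
R4 ← R4 − 9·R1.
R2 ← R2 / (-37/5).
R1 ← R1 + 6/5·R2.
R3 ← R3 − 14/5·R2.
R4 ← R4 − 14/5·R2.
R3 ← R3 / (-94/37).
R1 ← R1 + 39/37·R3.
R2 ← R2 + 14/37·R3.
R4 ← R4 + 94/37·R3.
R4 reduces to 0 = 0, so the extra equation is consistent.
Reading off the reduced rows gives m = -2, n = -11/5, p = 3.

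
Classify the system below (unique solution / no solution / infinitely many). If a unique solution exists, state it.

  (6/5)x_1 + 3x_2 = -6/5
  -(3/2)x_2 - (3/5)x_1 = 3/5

Row-reduce:
R1 ← R1 / (6/5).
R2 ← R2 + 3/5·R1.
Rank is 1 with 2 unknowns, leaving x_2 free.

infinitely many solutions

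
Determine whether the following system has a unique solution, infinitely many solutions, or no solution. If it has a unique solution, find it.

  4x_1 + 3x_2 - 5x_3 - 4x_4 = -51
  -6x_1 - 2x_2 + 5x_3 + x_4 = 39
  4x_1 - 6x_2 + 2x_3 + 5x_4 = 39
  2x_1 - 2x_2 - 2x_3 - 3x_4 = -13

Row-reduce the augmented matrix:
R1 ← R1 / (4).
R2 ← R2 + 6·R1.
R3 ← R3 − 4·R1.
R4 ← R4 − 2·R1.
R2 ← R2 / (5/2).
R1 ← R1 − 3/4·R2.
R3 ← R3 + 9·R2.
R4 ← R4 + 7/2·R2.
R3 ← R3 / (-2).
R1 ← R1 + 1/2·R3.
R2 ← R2 + 1·R3.
R4 ← R4 + 3·R3.
R4 ← R4 / (11/2).
R1 ← R1 − 11/4·R4.
R2 ← R2 − 5/2·R4.
R3 ← R3 − 9/2·R4.
Reading off the reduced rows gives x_1 = -4, x_2 = -5, x_3 = 0, x_4 = 5.

x_1 = -4, x_2 = -5, x_3 = 0, x_4 = 5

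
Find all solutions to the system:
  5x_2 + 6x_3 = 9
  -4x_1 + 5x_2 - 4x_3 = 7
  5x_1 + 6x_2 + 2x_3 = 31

Row-reduce the augmented matrix:
Swap R1 and R2.
R1 ← R1 / (-4).
R3 ← R3 − 5·R1.
R2 ← R2 / (5).
R1 ← R1 + 5/4·R2.
R3 ← R3 − 49/4·R2.
R3 ← R3 / (-177/10).
R1 ← R1 − 5/2·R3.
R2 ← R2 − 6/5·R3.
Reading off the reduced rows gives x_1 = 3, x_2 = 3, x_3 = -1.

x_1 = 3, x_2 = 3, x_3 = -1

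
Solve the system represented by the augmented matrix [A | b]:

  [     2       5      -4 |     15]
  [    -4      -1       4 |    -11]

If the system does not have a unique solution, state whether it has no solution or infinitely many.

infinitely many solutions

Row-reduce:
R1 ← R1 / (2).
R2 ← R2 + 4·R1.
R2 ← R2 / (9).
R1 ← R1 − 5/2·R2.
Rank is 2 with 3 unknowns, leaving x_3 free.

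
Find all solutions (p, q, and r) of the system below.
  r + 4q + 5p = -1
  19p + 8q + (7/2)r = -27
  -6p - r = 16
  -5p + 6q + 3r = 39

no solution

Row-reduce:
R1 ← R1 / (5).
R2 ← R2 − 19·R1.
R3 ← R3 + 6·R1.
R4 ← R4 + 5·R1.
R2 ← R2 / (-36/5).
R1 ← R1 − 4/5·R2.
R3 ← R3 − 24/5·R2.
R4 ← R4 − 10·R2.
Swap R3 and R4.
R3 ← R3 / (43/12).
R1 ← R1 − 1/6·R3.
R2 ← R2 − 1/24·R3.
Row 4 reduces to 0 = -2/3, a contradiction. The system is inconsistent.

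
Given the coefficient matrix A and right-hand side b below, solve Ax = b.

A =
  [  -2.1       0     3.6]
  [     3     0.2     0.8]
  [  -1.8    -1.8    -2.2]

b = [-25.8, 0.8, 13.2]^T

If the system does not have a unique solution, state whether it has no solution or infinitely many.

Row-reduce the augmented matrix:
R1 ← R1 / (-21/10).
R2 ← R2 − 3·R1.
R3 ← R3 + 9/5·R1.
R2 ← R2 / (1/5).
R3 ← R3 + 9/5·R2.
R3 ← R3 / (241/5).
R1 ← R1 + 12/7·R3.
R2 ← R2 − 208/7·R3.
Reading off the reduced rows gives x_1 = 2, x_2 = -2, x_3 = -6.

x_1 = 2, x_2 = -2, x_3 = -6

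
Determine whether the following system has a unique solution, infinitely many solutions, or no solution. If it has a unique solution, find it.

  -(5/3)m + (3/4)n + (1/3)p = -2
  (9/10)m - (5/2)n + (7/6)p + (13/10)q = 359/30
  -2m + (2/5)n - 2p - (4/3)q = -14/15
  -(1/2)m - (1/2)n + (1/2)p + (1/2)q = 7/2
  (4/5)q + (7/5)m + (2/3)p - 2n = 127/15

m = -1, n = -4, p = -2, q = 4

Row-reduce the augmented matrix:
R1 ← R1 / (-5/3).
R2 ← R2 − 9/10·R1.
R3 ← R3 + 2·R1.
R4 ← R4 + 1/2·R1.
R5 ← R5 − 7/5·R1.
R2 ← R2 / (-419/200).
R1 ← R1 + 9/20·R2.
R3 ← R3 + 1/2·R2.
R4 ← R4 + 29/40·R2.
R5 ← R5 + 137/100·R2.
R3 ← R3 / (-17104/6285).
R1 ← R1 + 205/419·R3.
R2 ← R2 + 808/1257·R3.
R4 ← R4 + 83/1257·R3.
R5 ← R5 − 83/1257·R3.
R4 ← R4 / (2309/25656).
R1 ← R1 − 139/8552·R4.
R2 ← R2 + 745/3207·R4.
R3 ← R3 − 5165/8552·R4.
R5 ← R5 + 2309/25656·R4.
R5 reduces to 0 = 0, so the extra equation is consistent.
Reading off the reduced rows gives m = -1, n = -4, p = -2, q = 4.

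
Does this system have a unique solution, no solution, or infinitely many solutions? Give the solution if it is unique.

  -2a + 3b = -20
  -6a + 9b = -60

infinitely many solutions

Row-reduce:
R1 ← R1 / (-2).
R2 ← R2 + 6·R1.
Rank is 1 with 2 unknowns, leaving b free.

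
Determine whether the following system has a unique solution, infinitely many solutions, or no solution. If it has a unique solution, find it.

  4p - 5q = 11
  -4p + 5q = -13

no solution

Row-reduce:
R1 ← R1 / (4).
R2 ← R2 + 4·R1.
Row 2 reduces to 0 = -2, a contradiction. The system is inconsistent.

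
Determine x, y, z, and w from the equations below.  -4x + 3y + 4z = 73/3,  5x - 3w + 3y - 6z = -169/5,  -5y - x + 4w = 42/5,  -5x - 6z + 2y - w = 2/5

Row-reduce the augmented matrix:
R1 ← R1 / (-4).
R2 ← R2 − 5·R1.
R3 ← R3 + 1·R1.
R4 ← R4 + 5·R1.
R2 ← R2 / (27/4).
R1 ← R1 + 3/4·R2.
R3 ← R3 + 23/4·R2.
R4 ← R4 + 7/4·R2.
R3 ← R3 / (-50/27).
R1 ← R1 + 10/9·R3.
R2 ← R2 + 4/27·R3.
R4 ← R4 + 304/27·R3.
R4 ← R4 / (-264/25).
R1 ← R1 + 6/5·R4.
R2 ← R2 + 14/25·R4.
R3 ← R3 + 39/50·R4.
Reading off the reduced rows gives x = -3, y = 1, z = 7/3, w = 13/5.

x = -3, y = 1, z = 7/3, w = 13/5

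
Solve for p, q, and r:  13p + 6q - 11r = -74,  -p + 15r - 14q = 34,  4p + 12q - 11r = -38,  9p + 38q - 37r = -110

p = -4, q = 0, r = 2

Row-reduce the augmented matrix:
R1 ← R1 / (13).
R2 ← R2 + 1·R1.
R3 ← R3 − 4·R1.
R4 ← R4 − 9·R1.
R2 ← R2 / (-176/13).
R1 ← R1 − 6/13·R2.
R3 ← R3 − 132/13·R2.
R4 ← R4 − 440/13·R2.
R3 ← R3 / (3).
R1 ← R1 + 4/11·R3.
R2 ← R2 + 23/22·R3.
R4 ← R4 − 6·R3.
R4 reduces to 0 = 0, so the extra equation is consistent.
Reading off the reduced rows gives p = -4, q = 0, r = 2.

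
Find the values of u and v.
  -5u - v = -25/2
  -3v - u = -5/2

From equation 1: v = 25/2 − 5·u.
Substitute into equation 2 and solve: u = 5/2.
Then v = 0.

u = 5/2, v = 0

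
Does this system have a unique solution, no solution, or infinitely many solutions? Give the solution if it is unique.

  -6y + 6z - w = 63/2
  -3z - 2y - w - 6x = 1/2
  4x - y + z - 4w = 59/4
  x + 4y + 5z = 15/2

Row-reduce the augmented matrix:
Swap R1 and R2.
R1 ← R1 / (-6).
R3 ← R3 − 4·R1.
R4 ← R4 − 1·R1.
R2 ← R2 / (-6).
R1 ← R1 − 1/3·R2.
R3 ← R3 + 7/3·R2.
R4 ← R4 − 11/3·R2.
R3 ← R3 / (-10/3).
R1 ← R1 − 5/6·R3.
R2 ← R2 + 1·R3.
R4 ← R4 − 49/6·R3.
R4 ← R4 / (-1351/120).
R1 ← R1 + 23/24·R4.
R2 ← R2 − 29/20·R4.
R3 ← R3 − 77/60·R4.
Reading off the reduced rows gives x = -1/2, y = -7/4, z = 3, w = -3.

x = -1/2, y = -7/4, z = 3, w = -3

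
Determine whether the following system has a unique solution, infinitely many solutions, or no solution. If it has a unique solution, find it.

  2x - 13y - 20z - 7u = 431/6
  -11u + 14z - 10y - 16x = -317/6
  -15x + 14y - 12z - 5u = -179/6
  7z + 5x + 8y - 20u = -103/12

x = 5/2, y = -3/2, z = -9/4, u = -1/3

Row-reduce the augmented matrix:
R1 ← R1 / (2).
R2 ← R2 + 16·R1.
R3 ← R3 + 15·R1.
R4 ← R4 − 5·R1.
R2 ← R2 / (-114).
R1 ← R1 + 13/2·R2.
R3 ← R3 + 167/2·R2.
R4 ← R4 − 81/2·R2.
R3 ← R3 / (-6277/114).
R1 ← R1 + 191/114·R3.
R2 ← R2 − 73/57·R3.
R4 ← R4 − 195/38·R3.
R4 ← R4 / (-340061/12554).
R1 ← R1 − 3619/6277·R4.
R2 ← R2 − 2459/6277·R4.
R3 ← R3 − 1921/12554·R4.
Reading off the reduced rows gives x = 5/2, y = -3/2, z = -9/4, u = -1/3.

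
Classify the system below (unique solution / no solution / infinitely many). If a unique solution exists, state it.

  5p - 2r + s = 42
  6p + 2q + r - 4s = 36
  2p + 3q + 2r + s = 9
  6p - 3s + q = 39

p = 6, q = 3, r = -6, s = 0

Row-reduce the augmented matrix:
R1 ← R1 / (5).
R2 ← R2 − 6·R1.
R3 ← R3 − 2·R1.
R4 ← R4 − 6·R1.
R2 ← R2 / (2).
R3 ← R3 − 3·R2.
R4 ← R4 − 1·R2.
R3 ← R3 / (-23/10).
R1 ← R1 + 2/5·R3.
R2 ← R2 − 17/10·R3.
R4 ← R4 − 7/10·R3.
R4 ← R4 / (22/23).
R1 ← R1 + 29/23·R4.
R2 ← R2 − 83/23·R4.
R3 ← R3 + 84/23·R4.
Reading off the reduced rows gives p = 6, q = 3, r = -6, s = 0.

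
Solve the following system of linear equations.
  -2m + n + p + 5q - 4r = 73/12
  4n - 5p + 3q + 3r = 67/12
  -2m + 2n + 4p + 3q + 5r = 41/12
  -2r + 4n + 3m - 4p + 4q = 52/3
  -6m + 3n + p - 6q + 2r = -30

m = 3, n = 1/3, p = 1/2, q = 9/4, r = 0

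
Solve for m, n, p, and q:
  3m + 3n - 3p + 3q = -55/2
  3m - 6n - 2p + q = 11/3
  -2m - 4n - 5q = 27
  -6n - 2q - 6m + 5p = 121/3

Row-reduce the augmented matrix:
R1 ← R1 / (3).
R2 ← R2 − 3·R1.
R3 ← R3 + 2·R1.
R4 ← R4 + 6·R1.
R2 ← R2 / (-9).
R1 ← R1 − 1·R2.
R3 ← R3 + 2·R2.
R3 ← R3 / (-20/9).
R1 ← R1 + 8/9·R3.
R2 ← R2 + 1/9·R3.
R4 ← R4 + 1·R3.
R4 ← R4 / (103/20).
R1 ← R1 − 9/5·R4.
R2 ← R2 − 7/20·R4.
R3 ← R3 − 23/20·R4.
Reading off the reduced rows gives m = -1, n = -5/2, p = 8/3, q = -3.

m = -1, n = -5/2, p = 8/3, q = -3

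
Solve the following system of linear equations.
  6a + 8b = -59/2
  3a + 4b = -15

no solution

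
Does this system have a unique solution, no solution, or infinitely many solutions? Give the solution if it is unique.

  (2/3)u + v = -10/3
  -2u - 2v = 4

u = 4, v = -6

Row-reduce the augmented matrix:
R1 ← R1 / (2/3).
R2 ← R2 + 2·R1.
R1 ← R1 − 3/2·R2.
Reading off the reduced rows gives u = 4, v = -6.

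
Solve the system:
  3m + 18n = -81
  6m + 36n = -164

no solution

Row-reduce:
R1 ← R1 / (3).
R2 ← R2 − 6·R1.
Row 2 reduces to 0 = -2, a contradiction. The system is inconsistent.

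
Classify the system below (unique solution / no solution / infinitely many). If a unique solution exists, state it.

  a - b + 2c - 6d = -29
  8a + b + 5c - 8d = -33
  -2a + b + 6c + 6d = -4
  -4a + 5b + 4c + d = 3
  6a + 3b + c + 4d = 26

no solution

Row-reduce:
R2 ← R2 − 8·R1.
R3 ← R3 + 2·R1.
R4 ← R4 + 4·R1.
R5 ← R5 − 6·R1.
R2 ← R2 / (9).
R1 ← R1 + 1·R2.
R3 ← R3 + 1·R2.
R4 ← R4 − 1·R2.
R5 ← R5 − 9·R2.
R3 ← R3 / (79/9).
R1 ← R1 − 7/9·R3.
R2 ← R2 + 11/9·R3.
R4 ← R4 − 119/9·R3.
R4 ← R4 / (-1983/79).
R1 ← R1 + 112/79·R4.
R2 ← R2 − 334/79·R4.
R3 ← R3 + 14/79·R4.
Row 5 reduces to 0 = 1, a contradiction. The system is inconsistent.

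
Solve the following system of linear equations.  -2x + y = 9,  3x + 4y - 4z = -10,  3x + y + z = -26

x = -6, y = -3, z = -5

Row-reduce the augmented matrix:
R1 ← R1 / (-2).
R2 ← R2 − 3·R1.
R3 ← R3 − 3·R1.
R2 ← R2 / (11/2).
R1 ← R1 + 1/2·R2.
R3 ← R3 − 5/2·R2.
R3 ← R3 / (31/11).
R1 ← R1 + 4/11·R3.
R2 ← R2 + 8/11·R3.
Reading off the reduced rows gives x = -6, y = -3, z = -5.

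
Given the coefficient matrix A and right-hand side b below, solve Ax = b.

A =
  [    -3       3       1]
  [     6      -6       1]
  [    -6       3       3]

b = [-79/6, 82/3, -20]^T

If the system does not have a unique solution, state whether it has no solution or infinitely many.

x_1 = 5/2, x_2 = -2, x_3 = 1/3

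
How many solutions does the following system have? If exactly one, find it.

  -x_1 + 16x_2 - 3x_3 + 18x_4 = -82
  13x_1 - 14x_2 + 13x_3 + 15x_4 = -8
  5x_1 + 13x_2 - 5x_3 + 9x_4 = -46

infinitely many solutions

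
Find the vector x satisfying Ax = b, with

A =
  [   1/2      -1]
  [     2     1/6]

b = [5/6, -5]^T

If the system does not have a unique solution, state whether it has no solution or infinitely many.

x_1 = -7/3, x_2 = -2

From equation 1: x_2 = -5/6 + 1/2·x_1.
Substitute into equation 2 and solve: x_1 = -7/3.
Then x_2 = -2.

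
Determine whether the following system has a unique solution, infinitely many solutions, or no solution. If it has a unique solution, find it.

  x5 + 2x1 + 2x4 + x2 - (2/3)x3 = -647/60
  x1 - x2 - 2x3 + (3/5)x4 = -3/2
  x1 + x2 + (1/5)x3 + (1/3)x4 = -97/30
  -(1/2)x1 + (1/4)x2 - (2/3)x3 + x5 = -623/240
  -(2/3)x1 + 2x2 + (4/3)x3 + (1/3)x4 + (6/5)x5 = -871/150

x1 = -3/4, x2 = -7/4, x3 = 1/2, x4 = -5/2, x5 = -11/5

Row-reduce the augmented matrix:
R1 ← R1 / (2).
R2 ← R2 − 1·R1.
R3 ← R3 − 1·R1.
R4 ← R4 + 1/2·R1.
R5 ← R5 + 2/3·R1.
R2 ← R2 / (-3/2).
R1 ← R1 − 1/2·R2.
R3 ← R3 − 1/2·R2.
R4 ← R4 − 1/2·R2.
R5 ← R5 − 7/3·R2.
R3 ← R3 / (-1/45).
R1 ← R1 + 8/9·R3.
R2 ← R2 − 10/9·R3.
R4 ← R4 + 25/18·R3.
R5 ← R5 + 40/27·R3.
R4 ← R4 / (1511/30).
R1 ← R1 − 493/15·R4.
R2 ← R2 + 596/15·R4.
R3 ← R3 − 36·R4.
R5 ← R5 − 2417/45·R4.
R5 ← R5 / (-5873/15110).
R1 ← R1 + 2709/3022·R5.
R2 ← R2 − 1095/1511·R5.
R3 ← R3 + 840/1511·R5.
R4 ← R4 − 2565/3022·R5.
Reading off the reduced rows gives x1 = -3/4, x2 = -7/4, x3 = 1/2, x4 = -5/2, x5 = -11/5.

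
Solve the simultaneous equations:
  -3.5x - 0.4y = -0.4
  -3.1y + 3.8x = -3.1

Row-reduce the augmented matrix:
R1 ← R1 / (-7/2).
R2 ← R2 − 19/5·R1.
R2 ← R2 / (-1237/350).
R1 ← R1 − 4/35·R2.
Reading off the reduced rows gives x = 0, y = 1.

x = 0, y = 1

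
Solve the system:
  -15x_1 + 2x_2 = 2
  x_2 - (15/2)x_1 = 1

Row-reduce:
R1 ← R1 / (-15).
R2 ← R2 + 15/2·R1.
Rank is 1 with 2 unknowns, leaving x_2 free.

infinitely many solutions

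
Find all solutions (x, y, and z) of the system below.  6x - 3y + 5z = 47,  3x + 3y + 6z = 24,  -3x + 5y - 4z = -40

x = 3, y = -3, z = 4

Row-reduce the augmented matrix:
R1 ← R1 / (6).
R2 ← R2 − 3·R1.
R3 ← R3 + 3·R1.
R2 ← R2 / (9/2).
R1 ← R1 + 1/2·R2.
R3 ← R3 − 7/2·R2.
R3 ← R3 / (-38/9).
R1 ← R1 − 11/9·R3.
R2 ← R2 − 7/9·R3.
Reading off the reduced rows gives x = 3, y = -3, z = 4.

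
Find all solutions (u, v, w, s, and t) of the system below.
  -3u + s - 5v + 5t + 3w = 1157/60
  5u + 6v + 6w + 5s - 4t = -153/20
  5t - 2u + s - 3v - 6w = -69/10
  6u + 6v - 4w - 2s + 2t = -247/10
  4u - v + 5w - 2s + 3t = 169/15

u = -5/4, v = -5/3, w = 12/5, s = -1, t = 1/5

Row-reduce the augmented matrix:
R1 ← R1 / (-3).
R2 ← R2 − 5·R1.
R3 ← R3 + 2·R1.
R4 ← R4 − 6·R1.
R5 ← R5 − 4·R1.
R2 ← R2 / (-7/3).
R1 ← R1 − 5/3·R2.
R3 ← R3 − 1/3·R2.
R4 ← R4 + 4·R2.
R5 ← R5 + 23/3·R2.
R3 ← R3 / (-45/7).
R1 ← R1 − 48/7·R3.
R2 ← R2 + 33/7·R3.
R4 ← R4 + 118/7·R3.
R5 ← R5 + 190/7·R3.
R4 ← R4 / (-74/5).
R1 ← R1 − 29/5·R4.
R2 ← R2 + 19/5·R4.
R3 ← R3 + 1/5·R4.
R5 ← R5 + 28·R4.
R5 ← R5 / (-1280/111).
R1 ← R1 − 1102/333·R5.
R2 ← R2 + 1055/333·R5.
R3 ← R3 + 112/333·R5.
R4 ← R4 − 32/333·R5.
Reading off the reduced rows gives u = -5/4, v = -5/3, w = 12/5, s = -1, t = 1/5.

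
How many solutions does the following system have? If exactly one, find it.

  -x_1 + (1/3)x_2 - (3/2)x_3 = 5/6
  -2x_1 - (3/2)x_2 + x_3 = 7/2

infinitely many solutions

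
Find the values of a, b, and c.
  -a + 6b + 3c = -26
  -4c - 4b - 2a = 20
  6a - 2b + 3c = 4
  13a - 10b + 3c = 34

a = 2, b = -2, c = -4

Row-reduce the augmented matrix:
R1 ← R1 / (-1).
R2 ← R2 + 2·R1.
R3 ← R3 − 6·R1.
R4 ← R4 − 13·R1.
R2 ← R2 / (-16).
R1 ← R1 + 6·R2.
R3 ← R3 − 34·R2.
R4 ← R4 − 68·R2.
R3 ← R3 / (-1/4).
R1 ← R1 − 3/4·R3.
R2 ← R2 − 5/8·R3.
R4 ← R4 + 1/2·R3.
R4 reduces to 0 = 0, so the extra equation is consistent.
Reading off the reduced rows gives a = 2, b = -2, c = -4.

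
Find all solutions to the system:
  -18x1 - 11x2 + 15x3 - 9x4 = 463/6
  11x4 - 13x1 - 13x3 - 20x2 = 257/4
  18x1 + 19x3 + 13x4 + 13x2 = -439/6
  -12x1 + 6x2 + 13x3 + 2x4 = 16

Row-reduce the augmented matrix:
R1 ← R1 / (-18).
R2 ← R2 + 13·R1.
R3 ← R3 − 18·R1.
R4 ← R4 + 12·R1.
R2 ← R2 / (-217/18).
R1 ← R1 − 11/18·R2.
R3 ← R3 − 2·R2.
R4 ← R4 − 40/3·R2.
R3 ← R3 / (6520/217).
R1 ← R1 + 443/217·R3.
R2 ← R2 − 429/217·R3.
R4 ← R4 + 5069/217·R3.
R4 ← R4 / (106673/3260).
R1 ← R1 − 6051/3260·R4.
R2 ← R2 + 6213/3260·R4.
R3 ← R3 − 749/3260·R4.
Reading off the reduced rows gives x1 = -9/4, x2 = -7/3, x3 = 1/3, x4 = -2/3.

x1 = -9/4, x2 = -7/3, x3 = 1/3, x4 = -2/3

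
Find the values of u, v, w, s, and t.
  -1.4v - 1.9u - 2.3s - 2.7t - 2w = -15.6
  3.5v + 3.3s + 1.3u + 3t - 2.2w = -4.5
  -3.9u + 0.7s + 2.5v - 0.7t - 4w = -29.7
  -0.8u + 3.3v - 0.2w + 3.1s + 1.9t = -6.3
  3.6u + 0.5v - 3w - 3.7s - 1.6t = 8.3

u = 2, v = 1, w = 4, s = -6, t = 6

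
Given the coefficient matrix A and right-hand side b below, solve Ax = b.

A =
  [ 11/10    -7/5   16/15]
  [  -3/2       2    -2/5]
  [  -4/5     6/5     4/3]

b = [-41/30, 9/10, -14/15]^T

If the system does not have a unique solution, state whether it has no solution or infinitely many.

infinitely many solutions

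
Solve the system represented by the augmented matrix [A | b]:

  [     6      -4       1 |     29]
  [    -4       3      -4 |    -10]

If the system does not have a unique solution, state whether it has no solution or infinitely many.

Row-reduce:
R1 ← R1 / (6).
R2 ← R2 + 4·R1.
R2 ← R2 / (1/3).
R1 ← R1 + 2/3·R2.
Rank is 2 with 3 unknowns, leaving x_3 free.

infinitely many solutions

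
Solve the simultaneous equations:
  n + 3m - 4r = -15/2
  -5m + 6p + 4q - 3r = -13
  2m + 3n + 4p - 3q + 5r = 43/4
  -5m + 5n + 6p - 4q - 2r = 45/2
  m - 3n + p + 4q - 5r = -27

m = -2, n = 5/2, p = -3/2, q = -11/4, r = 1

Row-reduce the augmented matrix:
R1 ← R1 / (3).
R2 ← R2 + 5·R1.
R3 ← R3 − 2·R1.
R4 ← R4 + 5·R1.
R5 ← R5 − 1·R1.
R2 ← R2 / (5/3).
R1 ← R1 − 1/3·R2.
R3 ← R3 − 7/3·R2.
R4 ← R4 − 20/3·R2.
R5 ← R5 + 10/3·R2.
R3 ← R3 / (-22/5).
R1 ← R1 + 6/5·R3.
R2 ← R2 − 18/5·R3.
R4 ← R4 + 18·R3.
R5 ← R5 − 13·R3.
R4 ← R4 / (167/11).
R1 ← R1 − 17/11·R4.
R2 ← R2 + 51/11·R4.
R3 ← R3 − 43/22·R4.
R5 ← R5 + 295/22·R4.
R5 ← R5 / (-1748/167).
R1 ← R1 − 99/167·R5.
R2 ← R2 + 965/167·R5.
R3 ← R3 − 415/167·R5.
R4 ← R4 + 624/167·R5.
Reading off the reduced rows gives m = -2, n = 5/2, p = -3/2, q = -11/4, r = 1.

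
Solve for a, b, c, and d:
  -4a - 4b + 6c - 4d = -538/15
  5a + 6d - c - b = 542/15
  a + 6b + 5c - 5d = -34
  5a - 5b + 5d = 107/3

a = 3, b = -4/3, c = -3, d = 14/5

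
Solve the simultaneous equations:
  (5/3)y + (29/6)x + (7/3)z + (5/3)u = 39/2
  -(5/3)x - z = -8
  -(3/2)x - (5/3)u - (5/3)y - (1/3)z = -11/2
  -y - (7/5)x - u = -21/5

Row-reduce:
R1 ← R1 / (29/6).
R2 ← R2 + 5/3·R1.
R3 ← R3 + 3/2·R1.
R4 ← R4 + 7/5·R1.
R2 ← R2 / (50/87).
R1 ← R1 − 10/29·R2.
R3 ← R3 + 100/87·R2.
R4 ← R4 + 15/29·R2.
Swap R3 and R4.
R3 ← R3 / (1/2).
R1 ← R1 − 3/5·R3.
R2 ← R2 + 17/50·R3.
Row 4 reduces to 0 = -2, a contradiction. The system is inconsistent.

no solution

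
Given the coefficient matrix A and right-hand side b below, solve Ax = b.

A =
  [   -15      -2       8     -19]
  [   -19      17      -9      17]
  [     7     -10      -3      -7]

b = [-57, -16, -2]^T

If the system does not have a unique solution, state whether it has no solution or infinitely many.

Row-reduce:
R1 ← R1 / (-15).
R2 ← R2 + 19·R1.
R3 ← R3 − 7·R1.
R2 ← R2 / (293/15).
R1 ← R1 − 2/15·R2.
R3 ← R3 + 164/15·R2.
R3 ← R3 / (-2923/293).
R1 ← R1 + 118/293·R3.
R2 ← R2 + 287/293·R3.
Rank is 3 with 4 unknowns, leaving x_4 free.

infinitely many solutions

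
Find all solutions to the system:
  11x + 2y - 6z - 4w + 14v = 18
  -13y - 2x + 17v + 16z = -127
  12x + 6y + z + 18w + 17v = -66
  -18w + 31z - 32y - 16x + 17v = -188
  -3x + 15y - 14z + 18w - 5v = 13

infinitely many solutions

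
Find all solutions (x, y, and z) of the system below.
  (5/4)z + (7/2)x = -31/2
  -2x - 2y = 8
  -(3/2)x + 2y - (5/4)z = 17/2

Row-reduce:
R1 ← R1 / (7/2).
R2 ← R2 + 2·R1.
R3 ← R3 + 3/2·R1.
R2 ← R2 / (-2).
R3 ← R3 − 2·R2.
Row 3 reduces to 0 = 1, a contradiction. The system is inconsistent.

no solution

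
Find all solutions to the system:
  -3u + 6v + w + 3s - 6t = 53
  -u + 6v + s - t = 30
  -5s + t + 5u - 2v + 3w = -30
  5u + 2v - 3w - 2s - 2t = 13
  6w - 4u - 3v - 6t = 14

Row-reduce the augmented matrix:
R1 ← R1 / (-3).
R2 ← R2 + 1·R1.
R3 ← R3 − 5·R1.
R4 ← R4 − 5·R1.
R5 ← R5 + 4·R1.
R2 ← R2 / (4).
R1 ← R1 + 2·R2.
R3 ← R3 − 8·R2.
R4 ← R4 − 12·R2.
R5 ← R5 + 11·R2.
R3 ← R3 / (16/3).
R1 ← R1 + 1/2·R3.
R2 ← R2 + 1/12·R3.
R4 ← R4 + 1/3·R3.
R5 ← R5 − 15/4·R3.
R4 ← R4 / (3).
R1 ← R1 + 1·R4.
R5 ← R5 + 4·R4.
R5 ← R5 / (-1619/192).
R1 ← R1 + 361/96·R5.
R2 ← R2 − 5/64·R5.
R3 ← R3 + 33/16·R5.
R4 ← R4 + 251/48·R5.
Reading off the reduced rows gives u = -5, v = 4, w = -4, s = -4, t = -5.

u = -5, v = 4, w = -4, s = -4, t = -5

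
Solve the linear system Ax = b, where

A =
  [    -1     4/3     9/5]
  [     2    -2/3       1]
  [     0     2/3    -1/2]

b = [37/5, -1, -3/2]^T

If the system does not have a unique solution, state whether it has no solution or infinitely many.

x_1 = -2, x_2 = 0, x_3 = 3

Row-reduce the augmented matrix:
R1 ← R1 / (-1).
R2 ← R2 − 2·R1.
R2 ← R2 / (2).
R1 ← R1 + 4/3·R2.
R3 ← R3 − 2/3·R2.
R3 ← R3 / (-61/30).
R1 ← R1 − 19/15·R3.
R2 ← R2 − 23/10·R3.
Reading off the reduced rows gives x_1 = -2, x_2 = 0, x_3 = 3.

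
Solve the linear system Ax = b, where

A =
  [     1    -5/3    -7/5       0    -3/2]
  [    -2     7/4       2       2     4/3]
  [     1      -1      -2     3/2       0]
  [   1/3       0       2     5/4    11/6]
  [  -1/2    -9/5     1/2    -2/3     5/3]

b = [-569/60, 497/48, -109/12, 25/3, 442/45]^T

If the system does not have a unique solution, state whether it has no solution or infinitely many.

x_1 = -5/2, x_2 = -3/4, x_3 = 8/3, x_4 = -4/3, x_5 = 3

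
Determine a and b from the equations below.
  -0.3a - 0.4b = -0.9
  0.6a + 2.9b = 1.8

a = 3, b = 0

Row-reduce the augmented matrix:
R1 ← R1 / (-3/10).
R2 ← R2 − 3/5·R1.
R2 ← R2 / (21/10).
R1 ← R1 − 4/3·R2.
Reading off the reduced rows gives a = 3, b = 0.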